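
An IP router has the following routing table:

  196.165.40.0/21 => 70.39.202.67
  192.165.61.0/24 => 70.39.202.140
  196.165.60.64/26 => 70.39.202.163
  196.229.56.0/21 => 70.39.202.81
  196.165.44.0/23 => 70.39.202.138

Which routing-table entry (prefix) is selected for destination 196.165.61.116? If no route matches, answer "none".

none

196.165.61.116 is outside every listed prefix and there is no default route.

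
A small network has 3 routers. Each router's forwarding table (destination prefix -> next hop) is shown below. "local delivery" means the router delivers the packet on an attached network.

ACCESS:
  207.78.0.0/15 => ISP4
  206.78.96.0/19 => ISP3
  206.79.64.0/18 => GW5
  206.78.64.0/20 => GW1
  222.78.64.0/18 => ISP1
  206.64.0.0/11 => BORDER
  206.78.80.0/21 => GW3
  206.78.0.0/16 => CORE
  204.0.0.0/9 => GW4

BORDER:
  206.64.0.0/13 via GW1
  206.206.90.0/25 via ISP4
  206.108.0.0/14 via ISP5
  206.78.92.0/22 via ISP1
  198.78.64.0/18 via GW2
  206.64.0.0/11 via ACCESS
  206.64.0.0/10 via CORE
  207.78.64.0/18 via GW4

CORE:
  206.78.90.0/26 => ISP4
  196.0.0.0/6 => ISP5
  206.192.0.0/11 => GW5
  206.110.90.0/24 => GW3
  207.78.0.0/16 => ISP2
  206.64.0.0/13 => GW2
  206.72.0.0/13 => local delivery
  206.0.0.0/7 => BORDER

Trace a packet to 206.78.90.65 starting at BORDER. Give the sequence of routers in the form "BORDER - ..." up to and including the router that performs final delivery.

At BORDER: longest match for 206.78.90.65 is 206.64.0.0/11 -> ACCESS
At ACCESS: longest match for 206.78.90.65 is 206.78.0.0/16 -> CORE
At CORE: longest match for 206.78.90.65 is 206.72.0.0/13 -> local delivery

BORDER - ACCESS - CORE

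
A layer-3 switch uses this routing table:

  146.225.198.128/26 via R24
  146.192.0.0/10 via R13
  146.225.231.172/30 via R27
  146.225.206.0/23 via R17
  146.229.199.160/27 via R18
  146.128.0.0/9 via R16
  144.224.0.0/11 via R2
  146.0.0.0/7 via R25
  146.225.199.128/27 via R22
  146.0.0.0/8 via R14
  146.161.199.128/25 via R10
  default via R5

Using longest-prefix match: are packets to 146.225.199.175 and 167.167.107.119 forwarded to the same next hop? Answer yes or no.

no

146.225.199.175: longest match 146.192.0.0/10 -> R13
167.167.107.119: longest match 0.0.0.0/0 -> R5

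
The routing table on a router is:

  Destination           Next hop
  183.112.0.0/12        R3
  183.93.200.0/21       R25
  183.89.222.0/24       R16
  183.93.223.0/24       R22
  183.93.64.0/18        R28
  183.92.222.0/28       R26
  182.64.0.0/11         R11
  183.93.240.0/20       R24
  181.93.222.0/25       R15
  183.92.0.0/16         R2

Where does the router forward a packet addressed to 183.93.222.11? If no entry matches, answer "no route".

No entry's prefix contains 183.93.222.11; there is no default route.

no route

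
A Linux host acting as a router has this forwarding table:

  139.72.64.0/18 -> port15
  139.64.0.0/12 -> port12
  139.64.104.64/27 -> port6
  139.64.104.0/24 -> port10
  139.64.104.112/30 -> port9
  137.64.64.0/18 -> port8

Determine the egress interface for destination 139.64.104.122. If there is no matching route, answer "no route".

Routes whose prefix contains 139.64.104.122:
  139.64.0.0/12 (139.64.0.0 - 139.79.255.255) -> port12
  139.64.104.0/24 (139.64.104.0 - 139.64.104.255) -> port10
More-specific entries that do NOT match:
  139.64.104.112/30 (139.64.104.112 - 139.64.104.115) does not contain 139.64.104.122
  139.64.104.64/27 (139.64.104.64 - 139.64.104.95) does not contain 139.64.104.122
Longest matching prefix is /24 -> interface port10.

port10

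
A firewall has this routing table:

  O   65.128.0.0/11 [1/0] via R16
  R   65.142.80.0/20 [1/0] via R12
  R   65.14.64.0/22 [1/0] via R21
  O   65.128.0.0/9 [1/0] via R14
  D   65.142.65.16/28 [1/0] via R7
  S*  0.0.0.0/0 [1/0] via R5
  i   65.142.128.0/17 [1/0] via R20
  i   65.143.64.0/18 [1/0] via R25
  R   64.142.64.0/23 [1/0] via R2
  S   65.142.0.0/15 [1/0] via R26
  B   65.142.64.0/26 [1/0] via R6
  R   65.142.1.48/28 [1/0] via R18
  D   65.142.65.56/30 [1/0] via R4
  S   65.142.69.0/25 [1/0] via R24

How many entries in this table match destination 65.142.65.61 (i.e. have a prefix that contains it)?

Prefixes containing 65.142.65.61:
  0.0.0.0/0 (default, matches everything)
  65.128.0.0/9 (65.128.0.0 - 65.255.255.255)
  65.128.0.0/11 (65.128.0.0 - 65.159.255.255)
  65.142.0.0/15 (65.142.0.0 - 65.143.255.255)
Total matching entries: 4.

4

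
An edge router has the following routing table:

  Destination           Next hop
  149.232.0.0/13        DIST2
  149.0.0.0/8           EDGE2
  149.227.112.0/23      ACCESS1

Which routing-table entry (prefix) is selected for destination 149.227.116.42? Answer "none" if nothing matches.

Entries matching 149.227.116.42:
  149.0.0.0/8 (149.0.0.0 - 149.255.255.255)
Most specific is 149.0.0.0/8.

149.0.0.0/8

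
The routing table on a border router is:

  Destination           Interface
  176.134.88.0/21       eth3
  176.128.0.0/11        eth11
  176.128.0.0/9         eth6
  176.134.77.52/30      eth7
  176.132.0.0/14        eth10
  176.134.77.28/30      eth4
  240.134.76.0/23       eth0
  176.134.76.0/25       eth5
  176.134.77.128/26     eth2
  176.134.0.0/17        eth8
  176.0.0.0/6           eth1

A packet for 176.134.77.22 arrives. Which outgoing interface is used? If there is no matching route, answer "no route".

Routes whose prefix contains 176.134.77.22:
  176.0.0.0/6 (176.0.0.0 - 179.255.255.255) -> eth1
  176.128.0.0/9 (176.128.0.0 - 176.255.255.255) -> eth6
  176.128.0.0/11 (176.128.0.0 - 176.159.255.255) -> eth11
  176.132.0.0/14 (176.132.0.0 - 176.135.255.255) -> eth10
  176.134.0.0/17 (176.134.0.0 - 176.134.127.255) -> eth8
More-specific entries that do NOT match:
  176.134.77.52/30 (176.134.77.52 - 176.134.77.55) does not contain 176.134.77.22
  176.134.77.28/30 (176.134.77.28 - 176.134.77.31) does not contain 176.134.77.22
  176.134.77.128/26 (176.134.77.128 - 176.134.77.191) does not contain 176.134.77.22
  176.134.76.0/25 (176.134.76.0 - 176.134.76.127) does not contain 176.134.77.22
  240.134.76.0/23 (240.134.76.0 - 240.134.77.255) does not contain 176.134.77.22
  176.134.88.0/21 (176.134.88.0 - 176.134.95.255) does not contain 176.134.77.22
Longest matching prefix is /17 -> interface eth8.

eth8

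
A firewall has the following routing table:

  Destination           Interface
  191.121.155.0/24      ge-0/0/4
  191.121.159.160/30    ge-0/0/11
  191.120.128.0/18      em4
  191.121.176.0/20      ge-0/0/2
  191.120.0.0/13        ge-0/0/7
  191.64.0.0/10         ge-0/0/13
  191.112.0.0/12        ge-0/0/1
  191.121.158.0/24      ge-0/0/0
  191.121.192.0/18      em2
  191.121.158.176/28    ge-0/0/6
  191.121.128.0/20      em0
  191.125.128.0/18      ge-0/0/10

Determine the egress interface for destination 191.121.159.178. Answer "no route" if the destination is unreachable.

Routes whose prefix contains 191.121.159.178:
  191.64.0.0/10 (191.64.0.0 - 191.127.255.255) -> ge-0/0/13
  191.112.0.0/12 (191.112.0.0 - 191.127.255.255) -> ge-0/0/1
  191.120.0.0/13 (191.120.0.0 - 191.127.255.255) -> ge-0/0/7
More-specific entries that do NOT match:
  191.121.159.160/30 (191.121.159.160 - 191.121.159.163) does not contain 191.121.159.178
  191.121.158.176/28 (191.121.158.176 - 191.121.158.191) does not contain 191.121.159.178
  191.121.155.0/24 (191.121.155.0 - 191.121.155.255) does not contain 191.121.159.178
  191.121.158.0/24 (191.121.158.0 - 191.121.158.255) does not contain 191.121.159.178
  191.121.176.0/20 (191.121.176.0 - 191.121.191.255) does not contain 191.121.159.178
  191.121.128.0/20 (191.121.128.0 - 191.121.143.255) does not contain 191.121.159.178
  191.120.128.0/18 (191.120.128.0 - 191.120.191.255) does not contain 191.121.159.178
  191.121.192.0/18 (191.121.192.0 - 191.121.255.255) does not contain 191.121.159.178
  191.125.128.0/18 (191.125.128.0 - 191.125.191.255) does not contain 191.121.159.178
Longest matching prefix is /13 -> interface ge-0/0/7.

ge-0/0/7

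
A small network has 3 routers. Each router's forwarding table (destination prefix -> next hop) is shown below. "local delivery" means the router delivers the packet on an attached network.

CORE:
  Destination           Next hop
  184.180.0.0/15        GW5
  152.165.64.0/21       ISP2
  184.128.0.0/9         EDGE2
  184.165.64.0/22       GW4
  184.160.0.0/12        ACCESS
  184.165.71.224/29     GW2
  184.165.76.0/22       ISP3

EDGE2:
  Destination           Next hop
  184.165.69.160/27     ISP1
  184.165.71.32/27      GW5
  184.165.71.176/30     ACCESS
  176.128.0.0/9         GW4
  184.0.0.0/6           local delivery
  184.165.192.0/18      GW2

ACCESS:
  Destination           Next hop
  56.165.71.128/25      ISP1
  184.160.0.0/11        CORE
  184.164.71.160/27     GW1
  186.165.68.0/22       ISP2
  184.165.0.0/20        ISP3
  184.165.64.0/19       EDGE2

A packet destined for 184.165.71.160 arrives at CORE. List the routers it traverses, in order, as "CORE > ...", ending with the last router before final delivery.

CORE > ACCESS > EDGE2

At CORE: longest match for 184.165.71.160 is 184.160.0.0/12 -> ACCESS
At ACCESS: longest match for 184.165.71.160 is 184.165.64.0/19 -> EDGE2
At EDGE2: longest match for 184.165.71.160 is 184.0.0.0/6 -> local delivery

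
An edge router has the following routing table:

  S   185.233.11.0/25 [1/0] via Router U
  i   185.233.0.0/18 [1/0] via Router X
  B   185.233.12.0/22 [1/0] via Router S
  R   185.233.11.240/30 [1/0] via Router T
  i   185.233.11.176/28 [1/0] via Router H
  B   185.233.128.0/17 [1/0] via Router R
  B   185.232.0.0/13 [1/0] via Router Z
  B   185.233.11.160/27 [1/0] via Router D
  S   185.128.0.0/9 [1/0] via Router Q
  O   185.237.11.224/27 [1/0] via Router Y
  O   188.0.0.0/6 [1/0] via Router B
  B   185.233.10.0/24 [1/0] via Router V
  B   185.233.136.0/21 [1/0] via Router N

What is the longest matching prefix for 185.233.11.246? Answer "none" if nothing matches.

185.233.0.0/18

Entries matching 185.233.11.246:
  185.128.0.0/9 (185.128.0.0 - 185.255.255.255)
  185.232.0.0/13 (185.232.0.0 - 185.239.255.255)
  185.233.0.0/18 (185.233.0.0 - 185.233.63.255)
Most specific is 185.233.0.0/18.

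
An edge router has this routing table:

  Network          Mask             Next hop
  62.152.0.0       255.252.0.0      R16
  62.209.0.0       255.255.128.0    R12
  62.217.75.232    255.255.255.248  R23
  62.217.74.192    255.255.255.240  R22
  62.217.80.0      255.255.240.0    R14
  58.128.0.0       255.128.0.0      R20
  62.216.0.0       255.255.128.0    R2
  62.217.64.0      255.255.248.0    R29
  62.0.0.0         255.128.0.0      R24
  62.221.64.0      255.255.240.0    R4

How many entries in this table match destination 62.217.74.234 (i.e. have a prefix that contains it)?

0

No listed prefix contains 62.217.74.234.
Total matching entries: 0.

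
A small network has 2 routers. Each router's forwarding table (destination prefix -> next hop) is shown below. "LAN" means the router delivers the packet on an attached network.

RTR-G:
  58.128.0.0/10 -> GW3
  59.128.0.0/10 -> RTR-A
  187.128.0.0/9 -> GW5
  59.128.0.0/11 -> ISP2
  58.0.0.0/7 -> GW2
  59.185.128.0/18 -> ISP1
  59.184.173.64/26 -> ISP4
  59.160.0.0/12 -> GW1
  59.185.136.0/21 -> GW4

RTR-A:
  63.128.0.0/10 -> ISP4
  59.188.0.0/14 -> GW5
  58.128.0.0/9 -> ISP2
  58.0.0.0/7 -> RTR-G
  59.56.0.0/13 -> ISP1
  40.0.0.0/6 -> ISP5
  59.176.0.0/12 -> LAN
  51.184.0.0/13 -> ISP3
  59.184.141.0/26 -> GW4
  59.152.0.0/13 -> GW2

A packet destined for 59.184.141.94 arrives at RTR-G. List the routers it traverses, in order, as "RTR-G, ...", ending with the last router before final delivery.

At RTR-G: longest match for 59.184.141.94 is 59.128.0.0/10 -> RTR-A
At RTR-A: longest match for 59.184.141.94 is 59.176.0.0/12 -> LAN

RTR-G, RTR-A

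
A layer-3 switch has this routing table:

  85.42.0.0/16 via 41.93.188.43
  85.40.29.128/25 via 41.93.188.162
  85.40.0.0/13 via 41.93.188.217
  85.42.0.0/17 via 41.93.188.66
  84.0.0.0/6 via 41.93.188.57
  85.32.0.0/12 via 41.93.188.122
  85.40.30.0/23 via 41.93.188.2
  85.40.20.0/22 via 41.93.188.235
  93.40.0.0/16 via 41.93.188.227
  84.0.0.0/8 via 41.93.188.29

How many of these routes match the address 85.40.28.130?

3

Prefixes containing 85.40.28.130:
  84.0.0.0/6 (84.0.0.0 - 87.255.255.255)
  85.32.0.0/12 (85.32.0.0 - 85.47.255.255)
  85.40.0.0/13 (85.40.0.0 - 85.47.255.255)
Total matching entries: 3.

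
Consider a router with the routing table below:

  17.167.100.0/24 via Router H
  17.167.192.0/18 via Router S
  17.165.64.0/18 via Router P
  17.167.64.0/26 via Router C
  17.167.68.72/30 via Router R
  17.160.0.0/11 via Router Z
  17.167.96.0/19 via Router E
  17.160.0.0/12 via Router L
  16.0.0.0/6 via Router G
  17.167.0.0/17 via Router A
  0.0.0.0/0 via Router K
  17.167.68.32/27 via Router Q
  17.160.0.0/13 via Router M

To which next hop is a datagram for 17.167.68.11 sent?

Router A

Routes whose prefix contains 17.167.68.11:
  0.0.0.0/0 (default, matches everything) -> Router K
  16.0.0.0/6 (16.0.0.0 - 19.255.255.255) -> Router G
  17.160.0.0/11 (17.160.0.0 - 17.191.255.255) -> Router Z
  17.160.0.0/12 (17.160.0.0 - 17.175.255.255) -> Router L
  17.160.0.0/13 (17.160.0.0 - 17.167.255.255) -> Router M
  17.167.0.0/17 (17.167.0.0 - 17.167.127.255) -> Router A
More-specific entries that do NOT match:
  17.167.68.72/30 (17.167.68.72 - 17.167.68.75) does not contain 17.167.68.11
  17.167.68.32/27 (17.167.68.32 - 17.167.68.63) does not contain 17.167.68.11
  17.167.64.0/26 (17.167.64.0 - 17.167.64.63) does not contain 17.167.68.11
  17.167.100.0/24 (17.167.100.0 - 17.167.100.255) does not contain 17.167.68.11
  17.167.96.0/19 (17.167.96.0 - 17.167.127.255) does not contain 17.167.68.11
  17.167.192.0/18 (17.167.192.0 - 17.167.255.255) does not contain 17.167.68.11
  17.165.64.0/18 (17.165.64.0 - 17.165.127.255) does not contain 17.167.68.11
Longest matching prefix is /17 -> next hop Router A.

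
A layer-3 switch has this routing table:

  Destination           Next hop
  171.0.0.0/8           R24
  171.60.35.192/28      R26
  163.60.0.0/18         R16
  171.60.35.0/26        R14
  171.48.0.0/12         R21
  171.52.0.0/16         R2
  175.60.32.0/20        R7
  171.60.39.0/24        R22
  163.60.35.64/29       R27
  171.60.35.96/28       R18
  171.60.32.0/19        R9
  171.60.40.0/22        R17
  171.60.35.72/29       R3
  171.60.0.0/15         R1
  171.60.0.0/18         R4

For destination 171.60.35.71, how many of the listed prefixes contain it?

Prefixes containing 171.60.35.71:
  171.0.0.0/8 (171.0.0.0 - 171.255.255.255)
  171.48.0.0/12 (171.48.0.0 - 171.63.255.255)
  171.60.0.0/15 (171.60.0.0 - 171.61.255.255)
  171.60.0.0/18 (171.60.0.0 - 171.60.63.255)
  171.60.32.0/19 (171.60.32.0 - 171.60.63.255)
Total matching entries: 5.

5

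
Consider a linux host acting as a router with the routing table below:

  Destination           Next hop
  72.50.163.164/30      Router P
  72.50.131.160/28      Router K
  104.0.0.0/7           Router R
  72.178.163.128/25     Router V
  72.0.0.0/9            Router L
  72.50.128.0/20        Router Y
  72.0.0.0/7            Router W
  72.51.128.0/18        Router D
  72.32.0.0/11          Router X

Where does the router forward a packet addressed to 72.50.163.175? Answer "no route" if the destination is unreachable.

Router X

Routes whose prefix contains 72.50.163.175:
  72.0.0.0/7 (72.0.0.0 - 73.255.255.255) -> Router W
  72.0.0.0/9 (72.0.0.0 - 72.127.255.255) -> Router L
  72.32.0.0/11 (72.32.0.0 - 72.63.255.255) -> Router X
More-specific entries that do NOT match:
  72.50.163.164/30 (72.50.163.164 - 72.50.163.167) does not contain 72.50.163.175
  72.50.131.160/28 (72.50.131.160 - 72.50.131.175) does not contain 72.50.163.175
  72.178.163.128/25 (72.178.163.128 - 72.178.163.255) does not contain 72.50.163.175
  72.50.128.0/20 (72.50.128.0 - 72.50.143.255) does not contain 72.50.163.175
  72.51.128.0/18 (72.51.128.0 - 72.51.191.255) does not contain 72.50.163.175
Longest matching prefix is /11 -> next hop Router X.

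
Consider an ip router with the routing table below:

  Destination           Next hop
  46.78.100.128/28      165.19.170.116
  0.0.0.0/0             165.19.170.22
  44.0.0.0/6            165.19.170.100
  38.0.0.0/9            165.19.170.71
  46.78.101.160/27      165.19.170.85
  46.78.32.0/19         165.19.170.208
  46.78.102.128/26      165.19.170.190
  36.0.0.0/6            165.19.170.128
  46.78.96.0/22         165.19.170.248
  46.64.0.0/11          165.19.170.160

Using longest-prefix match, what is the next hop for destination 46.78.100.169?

165.19.170.160

Routes whose prefix contains 46.78.100.169:
  0.0.0.0/0 (default, matches everything) -> 165.19.170.22
  44.0.0.0/6 (44.0.0.0 - 47.255.255.255) -> 165.19.170.100
  46.64.0.0/11 (46.64.0.0 - 46.95.255.255) -> 165.19.170.160
More-specific entries that do NOT match:
  46.78.100.128/28 (46.78.100.128 - 46.78.100.143) does not contain 46.78.100.169
  46.78.101.160/27 (46.78.101.160 - 46.78.101.191) does not contain 46.78.100.169
  46.78.102.128/26 (46.78.102.128 - 46.78.102.191) does not contain 46.78.100.169
  46.78.96.0/22 (46.78.96.0 - 46.78.99.255) does not contain 46.78.100.169
  46.78.32.0/19 (46.78.32.0 - 46.78.63.255) does not contain 46.78.100.169
Longest matching prefix is /11 -> next hop 165.19.170.160.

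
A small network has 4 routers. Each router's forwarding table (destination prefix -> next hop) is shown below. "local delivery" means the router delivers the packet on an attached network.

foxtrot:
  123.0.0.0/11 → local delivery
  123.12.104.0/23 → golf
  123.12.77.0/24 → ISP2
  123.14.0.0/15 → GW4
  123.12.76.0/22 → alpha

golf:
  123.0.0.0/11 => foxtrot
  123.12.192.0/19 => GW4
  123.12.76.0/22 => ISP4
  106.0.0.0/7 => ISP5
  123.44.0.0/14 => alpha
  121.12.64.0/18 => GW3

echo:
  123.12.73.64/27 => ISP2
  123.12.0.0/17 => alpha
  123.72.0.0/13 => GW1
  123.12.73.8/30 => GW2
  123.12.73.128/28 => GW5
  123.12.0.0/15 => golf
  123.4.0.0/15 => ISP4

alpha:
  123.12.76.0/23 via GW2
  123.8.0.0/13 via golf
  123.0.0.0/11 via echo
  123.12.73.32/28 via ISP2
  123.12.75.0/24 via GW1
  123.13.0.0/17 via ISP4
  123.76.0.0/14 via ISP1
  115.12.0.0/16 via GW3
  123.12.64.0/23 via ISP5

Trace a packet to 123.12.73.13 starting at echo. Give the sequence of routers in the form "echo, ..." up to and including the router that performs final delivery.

At echo: longest match for 123.12.73.13 is 123.12.0.0/17 -> alpha
At alpha: longest match for 123.12.73.13 is 123.8.0.0/13 -> golf
At golf: longest match for 123.12.73.13 is 123.0.0.0/11 -> foxtrot
At foxtrot: longest match for 123.12.73.13 is 123.0.0.0/11 -> local delivery

echo, alpha, golf, foxtrot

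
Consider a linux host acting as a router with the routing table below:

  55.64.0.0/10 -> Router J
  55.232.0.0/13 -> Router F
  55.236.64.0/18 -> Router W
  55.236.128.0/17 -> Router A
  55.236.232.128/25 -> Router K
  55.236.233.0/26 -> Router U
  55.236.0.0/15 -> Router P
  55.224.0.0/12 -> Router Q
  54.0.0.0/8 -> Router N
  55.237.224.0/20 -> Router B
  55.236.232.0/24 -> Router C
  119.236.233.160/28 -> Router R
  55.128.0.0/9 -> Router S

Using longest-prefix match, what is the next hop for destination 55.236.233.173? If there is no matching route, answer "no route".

Routes whose prefix contains 55.236.233.173:
  55.128.0.0/9 (55.128.0.0 - 55.255.255.255) -> Router S
  55.224.0.0/12 (55.224.0.0 - 55.239.255.255) -> Router Q
  55.232.0.0/13 (55.232.0.0 - 55.239.255.255) -> Router F
  55.236.0.0/15 (55.236.0.0 - 55.237.255.255) -> Router P
  55.236.128.0/17 (55.236.128.0 - 55.236.255.255) -> Router A
More-specific entries that do NOT match:
  119.236.233.160/28 (119.236.233.160 - 119.236.233.175) does not contain 55.236.233.173
  55.236.233.0/26 (55.236.233.0 - 55.236.233.63) does not contain 55.236.233.173
  55.236.232.128/25 (55.236.232.128 - 55.236.232.255) does not contain 55.236.233.173
  55.236.232.0/24 (55.236.232.0 - 55.236.232.255) does not contain 55.236.233.173
  55.237.224.0/20 (55.237.224.0 - 55.237.239.255) does not contain 55.236.233.173
  55.236.64.0/18 (55.236.64.0 - 55.236.127.255) does not contain 55.236.233.173
Longest matching prefix is /17 -> next hop Router A.

Router A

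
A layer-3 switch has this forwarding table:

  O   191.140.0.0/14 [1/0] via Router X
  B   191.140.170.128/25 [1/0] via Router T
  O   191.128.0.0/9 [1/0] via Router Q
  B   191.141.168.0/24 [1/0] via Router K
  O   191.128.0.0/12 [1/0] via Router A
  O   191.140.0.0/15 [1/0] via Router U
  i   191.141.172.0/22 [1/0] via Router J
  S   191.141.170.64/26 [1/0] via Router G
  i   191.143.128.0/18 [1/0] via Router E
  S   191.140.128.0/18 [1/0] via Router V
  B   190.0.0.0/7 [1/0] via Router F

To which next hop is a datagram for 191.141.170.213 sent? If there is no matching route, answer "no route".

Router U

Routes whose prefix contains 191.141.170.213:
  190.0.0.0/7 (190.0.0.0 - 191.255.255.255) -> Router F
  191.128.0.0/9 (191.128.0.0 - 191.255.255.255) -> Router Q
  191.128.0.0/12 (191.128.0.0 - 191.143.255.255) -> Router A
  191.140.0.0/14 (191.140.0.0 - 191.143.255.255) -> Router X
  191.140.0.0/15 (191.140.0.0 - 191.141.255.255) -> Router U
More-specific entries that do NOT match:
  191.141.170.64/26 (191.141.170.64 - 191.141.170.127) does not contain 191.141.170.213
  191.140.170.128/25 (191.140.170.128 - 191.140.170.255) does not contain 191.141.170.213
  191.141.168.0/24 (191.141.168.0 - 191.141.168.255) does not contain 191.141.170.213
  191.141.172.0/22 (191.141.172.0 - 191.141.175.255) does not contain 191.141.170.213
  191.143.128.0/18 (191.143.128.0 - 191.143.191.255) does not contain 191.141.170.213
  191.140.128.0/18 (191.140.128.0 - 191.140.191.255) does not contain 191.141.170.213
Longest matching prefix is /15 -> next hop Router U.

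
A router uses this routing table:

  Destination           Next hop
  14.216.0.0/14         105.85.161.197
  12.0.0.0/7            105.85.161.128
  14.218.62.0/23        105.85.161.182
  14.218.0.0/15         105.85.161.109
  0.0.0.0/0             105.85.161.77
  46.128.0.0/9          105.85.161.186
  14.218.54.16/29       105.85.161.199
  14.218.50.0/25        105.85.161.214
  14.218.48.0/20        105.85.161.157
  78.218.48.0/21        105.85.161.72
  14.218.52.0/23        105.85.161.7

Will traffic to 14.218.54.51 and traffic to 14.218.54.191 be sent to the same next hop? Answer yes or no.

yes

14.218.54.51: longest match 14.218.48.0/20 -> 105.85.161.157
14.218.54.191: longest match 14.218.48.0/20 -> 105.85.161.157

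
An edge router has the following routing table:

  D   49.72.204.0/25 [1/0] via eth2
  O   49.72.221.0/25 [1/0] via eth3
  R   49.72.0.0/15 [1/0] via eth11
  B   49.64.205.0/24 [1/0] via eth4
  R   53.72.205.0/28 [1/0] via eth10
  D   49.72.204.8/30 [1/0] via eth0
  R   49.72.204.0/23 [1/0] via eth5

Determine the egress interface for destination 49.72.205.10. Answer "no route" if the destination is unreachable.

eth5

Routes whose prefix contains 49.72.205.10:
  49.72.0.0/15 (49.72.0.0 - 49.73.255.255) -> eth11
  49.72.204.0/23 (49.72.204.0 - 49.72.205.255) -> eth5
More-specific entries that do NOT match:
  49.72.204.8/30 (49.72.204.8 - 49.72.204.11) does not contain 49.72.205.10
  53.72.205.0/28 (53.72.205.0 - 53.72.205.15) does not contain 49.72.205.10
  49.72.204.0/25 (49.72.204.0 - 49.72.204.127) does not contain 49.72.205.10
  49.72.221.0/25 (49.72.221.0 - 49.72.221.127) does not contain 49.72.205.10
  49.64.205.0/24 (49.64.205.0 - 49.64.205.255) does not contain 49.72.205.10
Longest matching prefix is /23 -> interface eth5.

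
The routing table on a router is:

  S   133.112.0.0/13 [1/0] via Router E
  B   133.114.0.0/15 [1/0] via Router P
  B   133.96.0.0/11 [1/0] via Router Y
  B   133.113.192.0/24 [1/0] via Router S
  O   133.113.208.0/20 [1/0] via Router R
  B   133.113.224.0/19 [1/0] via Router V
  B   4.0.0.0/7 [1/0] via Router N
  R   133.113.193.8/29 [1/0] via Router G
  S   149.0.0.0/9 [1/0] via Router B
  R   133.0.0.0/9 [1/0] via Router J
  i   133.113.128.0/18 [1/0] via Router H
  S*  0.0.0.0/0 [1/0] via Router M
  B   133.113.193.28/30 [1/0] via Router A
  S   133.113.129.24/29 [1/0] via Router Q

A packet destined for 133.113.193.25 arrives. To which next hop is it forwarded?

Routes whose prefix contains 133.113.193.25:
  0.0.0.0/0 (default, matches everything) -> Router M
  133.0.0.0/9 (133.0.0.0 - 133.127.255.255) -> Router J
  133.96.0.0/11 (133.96.0.0 - 133.127.255.255) -> Router Y
  133.112.0.0/13 (133.112.0.0 - 133.119.255.255) -> Router E
More-specific entries that do NOT match:
  133.113.193.28/30 (133.113.193.28 - 133.113.193.31) does not contain 133.113.193.25
  133.113.193.8/29 (133.113.193.8 - 133.113.193.15) does not contain 133.113.193.25
  133.113.129.24/29 (133.113.129.24 - 133.113.129.31) does not contain 133.113.193.25
  133.113.192.0/24 (133.113.192.0 - 133.113.192.255) does not contain 133.113.193.25
  133.113.208.0/20 (133.113.208.0 - 133.113.223.255) does not contain 133.113.193.25
  133.113.224.0/19 (133.113.224.0 - 133.113.255.255) does not contain 133.113.193.25
  133.113.128.0/18 (133.113.128.0 - 133.113.191.255) does not contain 133.113.193.25
  133.114.0.0/15 (133.114.0.0 - 133.115.255.255) does not contain 133.113.193.25
Longest matching prefix is /13 -> next hop Router E.

Router E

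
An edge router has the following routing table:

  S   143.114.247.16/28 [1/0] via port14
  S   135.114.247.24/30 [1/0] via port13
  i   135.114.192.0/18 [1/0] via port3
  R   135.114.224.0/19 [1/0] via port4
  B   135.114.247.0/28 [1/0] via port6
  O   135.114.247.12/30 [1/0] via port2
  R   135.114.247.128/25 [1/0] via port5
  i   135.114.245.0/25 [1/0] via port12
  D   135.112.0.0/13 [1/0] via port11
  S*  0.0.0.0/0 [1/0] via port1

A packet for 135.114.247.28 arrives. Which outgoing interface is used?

Routes whose prefix contains 135.114.247.28:
  0.0.0.0/0 (default, matches everything) -> port1
  135.112.0.0/13 (135.112.0.0 - 135.119.255.255) -> port11
  135.114.192.0/18 (135.114.192.0 - 135.114.255.255) -> port3
  135.114.224.0/19 (135.114.224.0 - 135.114.255.255) -> port4
More-specific entries that do NOT match:
  135.114.247.24/30 (135.114.247.24 - 135.114.247.27) does not contain 135.114.247.28
  135.114.247.12/30 (135.114.247.12 - 135.114.247.15) does not contain 135.114.247.28
  143.114.247.16/28 (143.114.247.16 - 143.114.247.31) does not contain 135.114.247.28
  135.114.247.0/28 (135.114.247.0 - 135.114.247.15) does not contain 135.114.247.28
  135.114.247.128/25 (135.114.247.128 - 135.114.247.255) does not contain 135.114.247.28
  135.114.245.0/25 (135.114.245.0 - 135.114.245.127) does not contain 135.114.247.28
Longest matching prefix is /19 -> interface port4.

port4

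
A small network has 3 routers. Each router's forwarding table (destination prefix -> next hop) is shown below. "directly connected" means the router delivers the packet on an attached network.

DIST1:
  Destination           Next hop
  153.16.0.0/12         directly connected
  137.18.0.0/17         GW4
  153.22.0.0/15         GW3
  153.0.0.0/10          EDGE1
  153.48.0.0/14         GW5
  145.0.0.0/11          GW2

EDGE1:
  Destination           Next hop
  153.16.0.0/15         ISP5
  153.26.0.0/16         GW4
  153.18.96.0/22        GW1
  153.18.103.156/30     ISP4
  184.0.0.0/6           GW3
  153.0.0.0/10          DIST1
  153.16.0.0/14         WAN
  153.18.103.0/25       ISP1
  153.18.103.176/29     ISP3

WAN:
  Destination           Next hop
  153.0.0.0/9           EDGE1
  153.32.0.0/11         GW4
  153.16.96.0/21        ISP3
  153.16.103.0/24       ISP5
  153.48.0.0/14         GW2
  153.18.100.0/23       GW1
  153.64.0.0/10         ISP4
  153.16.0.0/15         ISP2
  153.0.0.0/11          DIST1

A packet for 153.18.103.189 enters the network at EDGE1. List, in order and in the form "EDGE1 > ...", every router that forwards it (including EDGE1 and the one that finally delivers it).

At EDGE1: longest match for 153.18.103.189 is 153.16.0.0/14 -> WAN
At WAN: longest match for 153.18.103.189 is 153.0.0.0/11 -> DIST1
At DIST1: longest match for 153.18.103.189 is 153.16.0.0/12 -> directly connected

EDGE1 > WAN > DIST1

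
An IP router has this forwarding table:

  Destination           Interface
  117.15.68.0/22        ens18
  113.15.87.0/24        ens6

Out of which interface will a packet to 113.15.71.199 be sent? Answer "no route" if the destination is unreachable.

No entry's prefix contains 113.15.71.199; there is no default route.

no route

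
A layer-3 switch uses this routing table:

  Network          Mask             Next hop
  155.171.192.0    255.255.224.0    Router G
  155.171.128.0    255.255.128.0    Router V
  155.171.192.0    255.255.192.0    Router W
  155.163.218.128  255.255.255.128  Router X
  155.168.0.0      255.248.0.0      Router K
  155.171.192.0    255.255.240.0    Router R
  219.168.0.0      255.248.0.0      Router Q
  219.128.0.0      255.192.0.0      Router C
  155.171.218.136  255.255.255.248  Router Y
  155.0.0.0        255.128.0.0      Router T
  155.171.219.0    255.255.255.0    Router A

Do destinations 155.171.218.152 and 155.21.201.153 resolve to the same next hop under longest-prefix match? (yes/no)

no

155.171.218.152: longest match 155.171.192.0/19 -> Router G
155.21.201.153: longest match 155.0.0.0/9 -> Router T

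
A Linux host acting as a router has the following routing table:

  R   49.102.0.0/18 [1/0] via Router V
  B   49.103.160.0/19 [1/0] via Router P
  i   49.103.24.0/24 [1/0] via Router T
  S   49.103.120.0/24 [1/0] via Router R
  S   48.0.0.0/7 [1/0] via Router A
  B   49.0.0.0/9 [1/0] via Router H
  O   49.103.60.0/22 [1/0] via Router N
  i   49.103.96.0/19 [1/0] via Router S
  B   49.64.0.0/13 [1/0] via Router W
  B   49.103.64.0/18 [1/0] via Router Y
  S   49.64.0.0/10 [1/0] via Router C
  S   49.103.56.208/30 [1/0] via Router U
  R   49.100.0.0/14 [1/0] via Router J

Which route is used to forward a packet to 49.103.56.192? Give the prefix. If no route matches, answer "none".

Entries matching 49.103.56.192:
  48.0.0.0/7 (48.0.0.0 - 49.255.255.255)
  49.0.0.0/9 (49.0.0.0 - 49.127.255.255)
  49.64.0.0/10 (49.64.0.0 - 49.127.255.255)
  49.100.0.0/14 (49.100.0.0 - 49.103.255.255)
Most specific is 49.100.0.0/14.

49.100.0.0/14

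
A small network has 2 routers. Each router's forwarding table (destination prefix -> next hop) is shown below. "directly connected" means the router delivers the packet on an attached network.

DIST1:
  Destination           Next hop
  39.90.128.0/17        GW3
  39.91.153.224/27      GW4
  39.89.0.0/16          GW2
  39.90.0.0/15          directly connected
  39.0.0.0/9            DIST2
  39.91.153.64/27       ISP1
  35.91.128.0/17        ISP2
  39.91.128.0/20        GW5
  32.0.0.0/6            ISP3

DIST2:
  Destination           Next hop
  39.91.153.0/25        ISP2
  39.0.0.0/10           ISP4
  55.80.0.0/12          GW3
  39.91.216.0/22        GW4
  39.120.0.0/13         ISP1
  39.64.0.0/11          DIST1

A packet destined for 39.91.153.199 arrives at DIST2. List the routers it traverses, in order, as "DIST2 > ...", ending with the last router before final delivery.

At DIST2: longest match for 39.91.153.199 is 39.64.0.0/11 -> DIST1
At DIST1: longest match for 39.91.153.199 is 39.90.0.0/15 -> directly connected

DIST2 > DIST1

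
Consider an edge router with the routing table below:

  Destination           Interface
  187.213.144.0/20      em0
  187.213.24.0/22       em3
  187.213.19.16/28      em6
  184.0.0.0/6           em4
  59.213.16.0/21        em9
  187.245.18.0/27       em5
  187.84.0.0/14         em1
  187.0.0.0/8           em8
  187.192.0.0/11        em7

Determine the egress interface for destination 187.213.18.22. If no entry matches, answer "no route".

em7

Routes whose prefix contains 187.213.18.22:
  184.0.0.0/6 (184.0.0.0 - 187.255.255.255) -> em4
  187.0.0.0/8 (187.0.0.0 - 187.255.255.255) -> em8
  187.192.0.0/11 (187.192.0.0 - 187.223.255.255) -> em7
More-specific entries that do NOT match:
  187.213.19.16/28 (187.213.19.16 - 187.213.19.31) does not contain 187.213.18.22
  187.245.18.0/27 (187.245.18.0 - 187.245.18.31) does not contain 187.213.18.22
  187.213.24.0/22 (187.213.24.0 - 187.213.27.255) does not contain 187.213.18.22
  59.213.16.0/21 (59.213.16.0 - 59.213.23.255) does not contain 187.213.18.22
  187.213.144.0/20 (187.213.144.0 - 187.213.159.255) does not contain 187.213.18.22
  187.84.0.0/14 (187.84.0.0 - 187.87.255.255) does not contain 187.213.18.22
Longest matching prefix is /11 -> interface em7.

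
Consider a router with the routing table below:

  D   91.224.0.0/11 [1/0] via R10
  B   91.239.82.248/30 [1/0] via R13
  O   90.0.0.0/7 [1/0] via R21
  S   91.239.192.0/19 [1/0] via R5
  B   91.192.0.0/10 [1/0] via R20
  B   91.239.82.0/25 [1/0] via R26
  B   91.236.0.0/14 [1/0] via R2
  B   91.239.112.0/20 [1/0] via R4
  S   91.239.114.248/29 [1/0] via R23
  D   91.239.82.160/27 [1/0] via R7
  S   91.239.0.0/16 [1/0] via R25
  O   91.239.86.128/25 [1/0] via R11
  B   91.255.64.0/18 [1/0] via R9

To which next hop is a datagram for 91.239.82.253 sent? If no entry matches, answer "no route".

Routes whose prefix contains 91.239.82.253:
  90.0.0.0/7 (90.0.0.0 - 91.255.255.255) -> R21
  91.192.0.0/10 (91.192.0.0 - 91.255.255.255) -> R20
  91.224.0.0/11 (91.224.0.0 - 91.255.255.255) -> R10
  91.236.0.0/14 (91.236.0.0 - 91.239.255.255) -> R2
  91.239.0.0/16 (91.239.0.0 - 91.239.255.255) -> R25
More-specific entries that do NOT match:
  91.239.82.248/30 (91.239.82.248 - 91.239.82.251) does not contain 91.239.82.253
  91.239.114.248/29 (91.239.114.248 - 91.239.114.255) does not contain 91.239.82.253
  91.239.82.160/27 (91.239.82.160 - 91.239.82.191) does not contain 91.239.82.253
  91.239.82.0/25 (91.239.82.0 - 91.239.82.127) does not contain 91.239.82.253
  91.239.86.128/25 (91.239.86.128 - 91.239.86.255) does not contain 91.239.82.253
  91.239.112.0/20 (91.239.112.0 - 91.239.127.255) does not contain 91.239.82.253
  91.239.192.0/19 (91.239.192.0 - 91.239.223.255) does not contain 91.239.82.253
  91.255.64.0/18 (91.255.64.0 - 91.255.127.255) does not contain 91.239.82.253
Longest matching prefix is /16 -> next hop R25.

R25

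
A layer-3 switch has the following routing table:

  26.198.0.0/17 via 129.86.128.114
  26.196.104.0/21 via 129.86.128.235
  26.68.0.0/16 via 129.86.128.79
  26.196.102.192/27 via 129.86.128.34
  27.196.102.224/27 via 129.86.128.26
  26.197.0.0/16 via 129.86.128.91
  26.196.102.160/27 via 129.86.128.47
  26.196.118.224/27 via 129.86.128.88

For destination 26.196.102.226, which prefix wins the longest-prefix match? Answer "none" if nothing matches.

none

26.196.102.226 is outside every listed prefix and there is no default route.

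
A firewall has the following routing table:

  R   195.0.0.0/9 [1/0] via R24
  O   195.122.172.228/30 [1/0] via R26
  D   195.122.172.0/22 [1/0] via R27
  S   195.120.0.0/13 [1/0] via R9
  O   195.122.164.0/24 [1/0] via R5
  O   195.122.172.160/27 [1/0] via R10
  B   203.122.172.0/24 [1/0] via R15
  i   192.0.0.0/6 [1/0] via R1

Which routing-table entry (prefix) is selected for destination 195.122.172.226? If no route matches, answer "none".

Entries matching 195.122.172.226:
  192.0.0.0/6 (192.0.0.0 - 195.255.255.255)
  195.0.0.0/9 (195.0.0.0 - 195.127.255.255)
  195.120.0.0/13 (195.120.0.0 - 195.127.255.255)
  195.122.172.0/22 (195.122.172.0 - 195.122.175.255)
Most specific is 195.122.172.0/22.

195.122.172.0/22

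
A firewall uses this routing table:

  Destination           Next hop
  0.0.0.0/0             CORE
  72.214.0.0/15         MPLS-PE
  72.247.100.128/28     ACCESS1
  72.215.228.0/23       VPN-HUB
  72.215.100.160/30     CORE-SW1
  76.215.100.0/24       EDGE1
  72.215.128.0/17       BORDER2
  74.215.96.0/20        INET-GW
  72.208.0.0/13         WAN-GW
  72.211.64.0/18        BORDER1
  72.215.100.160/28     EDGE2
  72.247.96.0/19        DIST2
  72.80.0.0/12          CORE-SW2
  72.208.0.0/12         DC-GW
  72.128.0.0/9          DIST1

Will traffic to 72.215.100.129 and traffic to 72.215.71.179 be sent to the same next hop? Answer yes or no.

yes

72.215.100.129: longest match 72.214.0.0/15 -> MPLS-PE
72.215.71.179: longest match 72.214.0.0/15 -> MPLS-PE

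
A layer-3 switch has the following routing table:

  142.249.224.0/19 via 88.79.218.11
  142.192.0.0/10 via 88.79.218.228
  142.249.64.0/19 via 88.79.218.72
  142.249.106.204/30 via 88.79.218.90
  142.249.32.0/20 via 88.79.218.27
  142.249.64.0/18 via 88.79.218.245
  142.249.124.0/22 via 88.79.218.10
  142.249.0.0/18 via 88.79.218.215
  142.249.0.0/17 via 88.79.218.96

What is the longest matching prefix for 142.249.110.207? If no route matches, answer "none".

142.249.64.0/18

Entries matching 142.249.110.207:
  142.192.0.0/10 (142.192.0.0 - 142.255.255.255)
  142.249.0.0/17 (142.249.0.0 - 142.249.127.255)
  142.249.64.0/18 (142.249.64.0 - 142.249.127.255)
Most specific is 142.249.64.0/18.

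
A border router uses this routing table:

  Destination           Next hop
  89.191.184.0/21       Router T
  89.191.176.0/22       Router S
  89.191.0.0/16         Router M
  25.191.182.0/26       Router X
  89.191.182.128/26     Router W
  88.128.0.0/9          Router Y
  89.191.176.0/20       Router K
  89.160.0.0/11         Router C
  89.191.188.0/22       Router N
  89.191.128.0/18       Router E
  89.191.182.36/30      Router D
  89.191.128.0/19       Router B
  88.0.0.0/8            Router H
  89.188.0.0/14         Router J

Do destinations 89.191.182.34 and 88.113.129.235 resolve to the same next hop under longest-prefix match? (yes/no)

no

89.191.182.34: longest match 89.191.176.0/20 -> Router K
88.113.129.235: longest match 88.0.0.0/8 -> Router H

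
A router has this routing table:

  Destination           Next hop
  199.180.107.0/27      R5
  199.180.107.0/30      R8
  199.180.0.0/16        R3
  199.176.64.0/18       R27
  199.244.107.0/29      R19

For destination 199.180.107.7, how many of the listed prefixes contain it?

2

Prefixes containing 199.180.107.7:
  199.180.0.0/16 (199.180.0.0 - 199.180.255.255)
  199.180.107.0/27 (199.180.107.0 - 199.180.107.31)
Total matching entries: 2.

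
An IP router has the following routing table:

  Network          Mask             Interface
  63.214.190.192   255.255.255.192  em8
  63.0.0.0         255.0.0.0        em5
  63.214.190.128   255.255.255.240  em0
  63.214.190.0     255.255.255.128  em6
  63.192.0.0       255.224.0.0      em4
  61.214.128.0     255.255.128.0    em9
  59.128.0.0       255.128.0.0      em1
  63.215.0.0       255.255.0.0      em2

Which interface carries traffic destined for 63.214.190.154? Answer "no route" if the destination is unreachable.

Routes whose prefix contains 63.214.190.154:
  63.0.0.0/8 (63.0.0.0 - 63.255.255.255) -> em5
  63.192.0.0/11 (63.192.0.0 - 63.223.255.255) -> em4
More-specific entries that do NOT match:
  63.214.190.128/28 (63.214.190.128 - 63.214.190.143) does not contain 63.214.190.154
  63.214.190.192/26 (63.214.190.192 - 63.214.190.255) does not contain 63.214.190.154
  63.214.190.0/25 (63.214.190.0 - 63.214.190.127) does not contain 63.214.190.154
  61.214.128.0/17 (61.214.128.0 - 61.214.255.255) does not contain 63.214.190.154
  63.215.0.0/16 (63.215.0.0 - 63.215.255.255) does not contain 63.214.190.154
Longest matching prefix is /11 -> interface em4.

em4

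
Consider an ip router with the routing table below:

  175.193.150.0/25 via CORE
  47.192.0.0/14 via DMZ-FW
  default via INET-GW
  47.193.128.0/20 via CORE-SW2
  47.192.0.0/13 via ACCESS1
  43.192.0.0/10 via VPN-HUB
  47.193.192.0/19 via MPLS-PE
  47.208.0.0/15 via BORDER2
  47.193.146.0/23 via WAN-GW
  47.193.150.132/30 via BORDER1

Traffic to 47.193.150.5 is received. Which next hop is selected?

DMZ-FW

Routes whose prefix contains 47.193.150.5:
  0.0.0.0/0 (default, matches everything) -> INET-GW
  47.192.0.0/13 (47.192.0.0 - 47.199.255.255) -> ACCESS1
  47.192.0.0/14 (47.192.0.0 - 47.195.255.255) -> DMZ-FW
More-specific entries that do NOT match:
  47.193.150.132/30 (47.193.150.132 - 47.193.150.135) does not contain 47.193.150.5
  175.193.150.0/25 (175.193.150.0 - 175.193.150.127) does not contain 47.193.150.5
  47.193.146.0/23 (47.193.146.0 - 47.193.147.255) does not contain 47.193.150.5
  47.193.128.0/20 (47.193.128.0 - 47.193.143.255) does not contain 47.193.150.5
  47.193.192.0/19 (47.193.192.0 - 47.193.223.255) does not contain 47.193.150.5
  47.208.0.0/15 (47.208.0.0 - 47.209.255.255) does not contain 47.193.150.5
Longest matching prefix is /14 -> next hop DMZ-FW.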